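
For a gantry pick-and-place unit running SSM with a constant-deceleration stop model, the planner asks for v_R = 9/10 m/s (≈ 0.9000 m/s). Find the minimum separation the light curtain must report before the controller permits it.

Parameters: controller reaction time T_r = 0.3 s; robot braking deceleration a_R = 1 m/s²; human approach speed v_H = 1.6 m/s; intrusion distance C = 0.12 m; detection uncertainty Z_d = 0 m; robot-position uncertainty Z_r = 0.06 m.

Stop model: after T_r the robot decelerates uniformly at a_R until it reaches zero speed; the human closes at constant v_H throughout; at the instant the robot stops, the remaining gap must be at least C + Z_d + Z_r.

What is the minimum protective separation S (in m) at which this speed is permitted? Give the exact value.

T_s = v_R/a_R = (9/10)/1 = 0.9000 s
robot in T_r: 0.9000·0.3000 = 0.2700 m
braking distance = 0.9000²/(2·1.0000) = 0.4050 m
human closes 1.6000·1.2000 = 1.9200 m
C+Z_d+Z_r = 0.1200+0.0000+0.0600 = 0.1800 m
S_min ≈ 0.2700+0.4050+1.9200+0.1800  ⇒  S_min = 111/40 m

S_min = 111/40 m = 2.7750 m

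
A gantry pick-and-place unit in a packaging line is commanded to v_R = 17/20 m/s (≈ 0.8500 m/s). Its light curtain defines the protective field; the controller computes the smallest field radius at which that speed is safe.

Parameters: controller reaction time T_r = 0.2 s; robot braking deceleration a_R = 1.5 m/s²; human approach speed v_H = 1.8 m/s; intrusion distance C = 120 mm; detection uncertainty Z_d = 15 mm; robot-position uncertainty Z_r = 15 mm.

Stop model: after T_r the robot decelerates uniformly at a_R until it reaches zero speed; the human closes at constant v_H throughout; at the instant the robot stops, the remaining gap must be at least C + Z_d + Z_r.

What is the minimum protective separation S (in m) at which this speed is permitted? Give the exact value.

S_min = 2329/1200 m = 1.9408 m

T_s = v_R/a_R = (17/20)/(3/2) = 0.5667 s
reaction-phase robot travel = 0.8500·0.2000 = 0.1700 m
braking distance = 0.8500²/(2·1.5000) = 0.2408 m
human over T_r+T_s: 1.8000·(0.2000+0.5667) = 1.3800 m
C+Z_d+Z_r = 0.1200+0.0150+0.0150 = 0.1500 m
S_min ≈ 0.1700+0.2408+1.3800+0.1500  ⇒  S_min = 2329/1200 m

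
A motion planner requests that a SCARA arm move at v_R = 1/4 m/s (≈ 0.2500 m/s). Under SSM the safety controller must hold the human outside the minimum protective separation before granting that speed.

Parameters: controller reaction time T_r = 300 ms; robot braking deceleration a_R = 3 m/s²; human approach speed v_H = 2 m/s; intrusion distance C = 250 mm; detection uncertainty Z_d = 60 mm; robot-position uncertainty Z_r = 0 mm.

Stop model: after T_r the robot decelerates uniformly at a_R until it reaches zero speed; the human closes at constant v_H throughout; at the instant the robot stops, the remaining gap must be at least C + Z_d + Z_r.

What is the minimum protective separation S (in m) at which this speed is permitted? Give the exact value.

stop time T_s = (1/4)/3 = 0.0833 s
robot in T_r: 0.2500·0.3000 = 0.0750 m
robot covers 0.2500·0.0833 − ½·3.0000·0.0833² = 0.0104 m while stopping
human closes 2.0000·0.3833 = 0.7667 m
residual clearance needed = 0.2500+0.0600+0.0000 = 0.3100 m
S_min ≈ 0.0750+0.0104+0.7667+0.3100  ⇒  S_min = 2789/2400 m

S_min = 2789/2400 m = 1.1621 m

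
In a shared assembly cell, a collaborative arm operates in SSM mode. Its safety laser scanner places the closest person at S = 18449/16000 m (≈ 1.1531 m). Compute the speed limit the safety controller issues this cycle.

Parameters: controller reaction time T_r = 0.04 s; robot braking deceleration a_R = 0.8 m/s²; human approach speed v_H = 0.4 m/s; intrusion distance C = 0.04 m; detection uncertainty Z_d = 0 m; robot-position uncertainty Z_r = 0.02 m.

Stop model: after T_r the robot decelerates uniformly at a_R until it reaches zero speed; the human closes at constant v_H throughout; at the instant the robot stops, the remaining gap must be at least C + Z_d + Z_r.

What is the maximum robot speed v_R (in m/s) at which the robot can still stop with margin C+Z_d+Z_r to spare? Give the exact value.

v_R_max = 19/20 m/s = 0.9500 m/s

collect terms ⇒ (5/8)·v_R² + (27/50)·v_R + (-17233/16000) = 0
  disc = (27/50)² − 4·(5/8)·(-17233/16000) = 477481/160000 ; √disc = 691/400
  v_R = (−(27/50) + 691/400) / (2·(5/8)) = 19/20 m/s
check:
stop time T_s = (19/20)/(4/5) = 1.1875 s
robot covers v_R·T_r = 0.9500·0.0400 = 0.0380 m before braking
braking distance = 0.9500²/(2·0.8000) = 0.5641 m
human closes 0.4000·1.2275 = 0.4910 m
C+Z_d+Z_r = 0.0400+0.0000+0.0200 = 0.0600 m
sum ≈ 0.0380+0.5641+0.4910+0.0600 ≈ 1.1531 m = S ✓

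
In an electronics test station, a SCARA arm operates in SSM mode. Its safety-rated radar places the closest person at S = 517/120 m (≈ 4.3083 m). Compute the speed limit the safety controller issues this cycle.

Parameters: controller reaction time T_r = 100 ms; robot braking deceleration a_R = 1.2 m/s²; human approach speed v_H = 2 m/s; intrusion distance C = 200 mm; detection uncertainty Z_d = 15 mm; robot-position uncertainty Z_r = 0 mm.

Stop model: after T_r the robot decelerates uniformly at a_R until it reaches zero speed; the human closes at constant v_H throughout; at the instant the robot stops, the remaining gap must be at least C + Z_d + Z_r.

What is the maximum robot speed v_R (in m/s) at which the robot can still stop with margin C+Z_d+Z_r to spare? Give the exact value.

v_R_max = 8/5 m/s = 1.6000 m/s

collect terms ⇒ (5/12)·v_R² + (53/30)·v_R + (-292/75) = 0
  disc = (53/30)² − 4·(5/12)·(-292/75) = 961/100 ; √disc = 31/10
  v_R = (−(53/30) + 31/10) / (2·(5/12)) = 8/5 m/s
check:
stop time T_s = (8/5)/(6/5) = 1.3333 s
robot covers v_R·T_r = 1.6000·0.1000 = 0.1600 m before braking
robot covers 1.6000·1.3333 − ½·1.2000·1.3333² = 1.0667 m while stopping
human over T_r+T_s: 2.0000·(0.1000+1.3333) = 2.8667 m
C+Z_d+Z_r = 0.2000+0.0150+0.0000 = 0.2150 m
sum ≈ 0.1600+1.0667+2.8667+0.2150 ≈ 4.3083 m = S ✓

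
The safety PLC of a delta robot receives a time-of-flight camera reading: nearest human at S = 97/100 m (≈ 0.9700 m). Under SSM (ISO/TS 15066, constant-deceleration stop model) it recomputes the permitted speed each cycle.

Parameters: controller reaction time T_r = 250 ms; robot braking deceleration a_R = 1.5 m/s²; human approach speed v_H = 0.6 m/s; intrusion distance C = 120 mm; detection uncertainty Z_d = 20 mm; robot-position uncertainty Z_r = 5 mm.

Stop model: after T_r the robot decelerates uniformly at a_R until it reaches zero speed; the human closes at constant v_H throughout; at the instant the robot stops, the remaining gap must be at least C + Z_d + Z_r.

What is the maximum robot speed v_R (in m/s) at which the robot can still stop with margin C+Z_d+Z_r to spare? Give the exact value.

collect terms ⇒ (1/3)·v_R² + (13/20)·v_R + (-27/40) = 0
  disc = (13/20)² − 4·(1/3)·(-27/40) = 529/400 ; √disc = 23/20
  v_R = (−(13/20) + 23/20) / (2·(1/3)) = 3/4 m/s
check:
braking lasts T_s = (3/4)/(3/2) = 0.5000 s
reaction-phase robot travel = 0.7500·0.2500 = 0.1875 m
robot under decel: 0.7500²/(2·1.5000) = 0.1875 m
human closes 0.6000·0.7500 = 0.4500 m
C+Z_d+Z_r = 0.1200+0.0200+0.0050 = 0.1450 m
sum ≈ 0.1875+0.1875+0.4500+0.1450 ≈ 0.9700 m = S ✓

v_R_max = 3/4 m/s = 0.7500 m/s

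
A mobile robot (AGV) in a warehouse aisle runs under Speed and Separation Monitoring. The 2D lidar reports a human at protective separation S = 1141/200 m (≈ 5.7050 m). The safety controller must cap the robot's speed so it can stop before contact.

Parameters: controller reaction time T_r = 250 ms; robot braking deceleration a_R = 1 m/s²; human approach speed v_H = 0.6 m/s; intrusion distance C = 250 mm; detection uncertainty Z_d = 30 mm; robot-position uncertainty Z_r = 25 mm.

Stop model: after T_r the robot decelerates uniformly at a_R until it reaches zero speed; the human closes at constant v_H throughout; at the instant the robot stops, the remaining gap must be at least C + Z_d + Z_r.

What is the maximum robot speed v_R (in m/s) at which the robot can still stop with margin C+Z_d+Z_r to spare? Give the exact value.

collect terms ⇒ (1/2)·v_R² + (17/20)·v_R + (-21/4) = 0
  disc = (17/20)² − 4·(1/2)·(-21/4) = 4489/400 ; √disc = 67/20
  v_R = (−(17/20) + 67/20) / (2·(1/2)) = 5/2 m/s
check:
T_s = v_R/a_R = (5/2)/1 = 2.5000 s
robot covers v_R·T_r = 2.5000·0.2500 = 0.6250 m before braking
robot covers 2.5000·2.5000 − ½·1.0000·2.5000² = 3.1250 m while stopping
human closes 0.6000·2.7500 = 1.6500 m
residual clearance needed = 0.2500+0.0300+0.0250 = 0.3050 m
sum ≈ 0.6250+3.1250+1.6500+0.3050 ≈ 5.7050 m = S ✓

v_R_max = 5/2 m/s = 2.5000 m/s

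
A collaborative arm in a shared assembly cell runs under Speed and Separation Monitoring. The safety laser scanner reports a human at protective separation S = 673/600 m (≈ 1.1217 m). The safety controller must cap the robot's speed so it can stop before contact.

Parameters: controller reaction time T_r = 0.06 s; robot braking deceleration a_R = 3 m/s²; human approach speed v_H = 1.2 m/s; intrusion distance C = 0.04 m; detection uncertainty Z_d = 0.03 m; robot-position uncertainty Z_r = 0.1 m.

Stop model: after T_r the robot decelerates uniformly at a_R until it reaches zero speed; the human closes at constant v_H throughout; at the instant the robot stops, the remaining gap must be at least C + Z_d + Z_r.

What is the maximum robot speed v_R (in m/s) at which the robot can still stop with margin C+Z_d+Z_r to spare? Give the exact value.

v_R_max = 13/10 m/s = 1.3000 m/s

collect terms ⇒ (1/6)·v_R² + (23/50)·v_R + (-2639/3000) = 0
  disc = (23/50)² − 4·(1/6)·(-2639/3000) = 4489/5625 ; √disc = 67/75
  v_R = (−(23/50) + 67/75) / (2·(1/6)) = 13/10 m/s
check:
braking lasts T_s = (13/10)/3 = 0.4333 s
robot in T_r: 1.3000·0.0600 = 0.0780 m
braking distance = 1.3000²/(2·3.0000) = 0.2817 m
human over T_r+T_s: 1.2000·(0.0600+0.4333) = 0.5920 m
margins: 0.0400+0.0300+0.1000 = 0.1700 m
sum ≈ 0.0780+0.2817+0.5920+0.1700 ≈ 1.1217 m = S ✓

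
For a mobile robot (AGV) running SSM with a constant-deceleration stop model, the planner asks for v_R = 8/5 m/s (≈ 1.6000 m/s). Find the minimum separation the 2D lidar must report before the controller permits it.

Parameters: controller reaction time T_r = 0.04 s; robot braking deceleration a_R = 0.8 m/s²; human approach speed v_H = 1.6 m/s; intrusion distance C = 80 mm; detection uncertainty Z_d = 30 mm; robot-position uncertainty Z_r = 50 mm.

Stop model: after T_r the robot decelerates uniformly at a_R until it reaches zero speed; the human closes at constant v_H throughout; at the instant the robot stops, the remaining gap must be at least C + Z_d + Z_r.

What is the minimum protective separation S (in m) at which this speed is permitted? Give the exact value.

S_min = 636/125 m = 5.0880 m

T_s = v_R/a_R = (8/5)/(4/5) = 2.0000 s
robot covers v_R·T_r = 1.6000·0.0400 = 0.0640 m before braking
robot covers 1.6000·2.0000 − ½·0.8000·2.0000² = 1.6000 m while stopping
human over T_r+T_s: 1.6000·(0.0400+2.0000) = 3.2640 m
residual clearance needed = 0.0800+0.0300+0.0500 = 0.1600 m
S_min ≈ 0.0640+1.6000+3.2640+0.1600  ⇒  S_min = 636/125 m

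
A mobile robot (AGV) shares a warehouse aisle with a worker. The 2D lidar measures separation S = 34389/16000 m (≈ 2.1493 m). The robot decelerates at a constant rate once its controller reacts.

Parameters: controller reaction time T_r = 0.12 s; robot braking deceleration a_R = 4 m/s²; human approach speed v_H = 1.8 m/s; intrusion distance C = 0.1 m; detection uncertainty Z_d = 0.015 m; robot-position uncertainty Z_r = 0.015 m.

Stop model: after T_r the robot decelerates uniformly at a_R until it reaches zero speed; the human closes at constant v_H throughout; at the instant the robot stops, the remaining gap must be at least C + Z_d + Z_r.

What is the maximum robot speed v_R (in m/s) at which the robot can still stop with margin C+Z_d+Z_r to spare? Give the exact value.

collect terms ⇒ (1/8)·v_R² + (57/100)·v_R + (-28853/16000) = 0
  disc = (57/100)² − 4·(1/8)·(-28853/16000) = 196249/160000 ; √disc = 443/400
  v_R = (−(57/100) + 443/400) / (2·(1/8)) = 43/20 m/s
check:
stop time T_s = (43/20)/4 = 0.5375 s
robot in T_r: 2.1500·0.1200 = 0.2580 m
robot under decel: 2.1500²/(2·4.0000) = 0.5778 m
person approaches 1.8000·(0.1200+0.5375) = 1.1835 m
C+Z_d+Z_r = 0.1000+0.0150+0.0150 = 0.1300 m
sum ≈ 0.2580+0.5778+1.1835+0.1300 ≈ 2.1493 m = S ✓

v_R_max = 43/20 m/s = 2.1500 m/s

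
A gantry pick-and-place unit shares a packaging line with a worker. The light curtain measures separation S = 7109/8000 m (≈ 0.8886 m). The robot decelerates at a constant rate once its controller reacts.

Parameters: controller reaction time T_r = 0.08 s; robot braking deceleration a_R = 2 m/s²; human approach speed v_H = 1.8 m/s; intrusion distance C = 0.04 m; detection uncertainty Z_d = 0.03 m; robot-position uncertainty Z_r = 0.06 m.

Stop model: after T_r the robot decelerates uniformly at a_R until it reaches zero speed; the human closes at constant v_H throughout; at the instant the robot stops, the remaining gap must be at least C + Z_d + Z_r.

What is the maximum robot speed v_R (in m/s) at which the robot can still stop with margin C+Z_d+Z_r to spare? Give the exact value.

quadratic (1/4)·v² + (49/50)·v + (-4917/8000) = 0
  disc = (49/50)² − 4·(1/4)·(-4917/8000) = 63001/40000 ; √disc = 251/200
  v_R = (−(49/50) + 251/200) / (2·(1/4)) = 11/20 m/s
check:
braking lasts T_s = (11/20)/2 = 0.2750 s
robot in T_r: 0.5500·0.0800 = 0.0440 m
robot under decel: 0.5500²/(2·2.0000) = 0.0756 m
human closes 1.8000·0.3550 = 0.6390 m
C+Z_d+Z_r = 0.0400+0.0300+0.0600 = 0.1300 m
sum ≈ 0.0440+0.0756+0.6390+0.1300 ≈ 0.8886 m = S ✓

v_R_max = 11/20 m/s = 0.5500 m/s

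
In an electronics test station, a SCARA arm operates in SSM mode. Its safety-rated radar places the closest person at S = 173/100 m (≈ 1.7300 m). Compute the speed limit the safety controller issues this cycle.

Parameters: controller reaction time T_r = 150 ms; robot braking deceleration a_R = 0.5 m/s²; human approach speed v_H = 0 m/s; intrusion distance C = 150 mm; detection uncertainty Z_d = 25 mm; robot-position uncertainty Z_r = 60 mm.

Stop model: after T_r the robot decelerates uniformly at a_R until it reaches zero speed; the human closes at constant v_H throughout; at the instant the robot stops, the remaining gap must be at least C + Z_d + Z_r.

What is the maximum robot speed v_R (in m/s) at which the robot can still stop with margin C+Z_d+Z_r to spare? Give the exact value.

collect terms ⇒ (1)·v_R² + (3/20)·v_R + (-299/200) = 0
  disc = (3/20)² − 4·(1)·(-299/200) = 2401/400 ; √disc = 49/20
  v_R = (−(3/20) + 49/20) / (2·(1)) = 23/20 m/s
check:
braking lasts T_s = (23/20)/(1/2) = 2.3000 s
robot covers v_R·T_r = 1.1500·0.1500 = 0.1725 m before braking
braking distance = 1.1500²/(2·0.5000) = 1.3225 m
human closes 0.0000·2.4500 = 0.0000 m
C+Z_d+Z_r = 0.1500+0.0250+0.0600 = 0.2350 m
sum ≈ 0.1725+1.3225+0.0000+0.2350 ≈ 1.7300 m = S ✓

v_R_max = 23/20 m/s = 1.1500 m/s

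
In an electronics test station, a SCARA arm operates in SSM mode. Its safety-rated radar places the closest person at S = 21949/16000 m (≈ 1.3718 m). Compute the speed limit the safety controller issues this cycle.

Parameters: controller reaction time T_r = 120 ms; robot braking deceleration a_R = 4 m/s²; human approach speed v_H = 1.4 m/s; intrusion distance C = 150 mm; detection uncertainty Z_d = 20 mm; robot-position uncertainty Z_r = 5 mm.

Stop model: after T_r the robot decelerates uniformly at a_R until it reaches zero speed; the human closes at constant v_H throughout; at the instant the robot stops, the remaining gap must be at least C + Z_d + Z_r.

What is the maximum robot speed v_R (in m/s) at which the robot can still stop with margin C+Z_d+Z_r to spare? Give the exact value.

v_R_max = 31/20 m/s = 1.5500 m/s

collect terms ⇒ (1/8)·v_R² + (47/100)·v_R + (-16461/16000) = 0
  disc = (47/100)² − 4·(1/8)·(-16461/16000) = 117649/160000 ; √disc = 343/400
  v_R = (−(47/100) + 343/400) / (2·(1/8)) = 31/20 m/s
check:
T_s = v_R/a_R = (31/20)/4 = 0.3875 s
robot in T_r: 1.5500·0.1200 = 0.1860 m
braking distance = 1.5500²/(2·4.0000) = 0.3003 m
human over T_r+T_s: 1.4000·(0.1200+0.3875) = 0.7105 m
margins: 0.1500+0.0200+0.0050 = 0.1750 m
sum ≈ 0.1860+0.3003+0.7105+0.1750 ≈ 1.3718 m = S ✓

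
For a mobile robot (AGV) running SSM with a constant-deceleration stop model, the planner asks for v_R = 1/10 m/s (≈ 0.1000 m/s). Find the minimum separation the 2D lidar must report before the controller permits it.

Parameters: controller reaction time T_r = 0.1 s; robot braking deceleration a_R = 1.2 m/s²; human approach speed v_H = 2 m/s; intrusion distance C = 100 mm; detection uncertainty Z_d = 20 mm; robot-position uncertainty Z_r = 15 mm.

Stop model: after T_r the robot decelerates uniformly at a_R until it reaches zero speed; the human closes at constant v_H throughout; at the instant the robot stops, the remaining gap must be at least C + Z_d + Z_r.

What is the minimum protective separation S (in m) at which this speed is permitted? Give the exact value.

T_s = v_R/a_R = (1/10)/(6/5) = 0.0833 s
reaction-phase robot travel = 0.1000·0.1000 = 0.0100 m
robot covers 0.1000·0.0833 − ½·1.2000·0.0833² = 0.0042 m while stopping
human over T_r+T_s: 2.0000·(0.1000+0.0833) = 0.3667 m
C+Z_d+Z_r = 0.1000+0.0200+0.0150 = 0.1350 m
S_min ≈ 0.0100+0.0042+0.3667+0.1350  ⇒  S_min = 619/1200 m

S_min = 619/1200 m = 0.5158 m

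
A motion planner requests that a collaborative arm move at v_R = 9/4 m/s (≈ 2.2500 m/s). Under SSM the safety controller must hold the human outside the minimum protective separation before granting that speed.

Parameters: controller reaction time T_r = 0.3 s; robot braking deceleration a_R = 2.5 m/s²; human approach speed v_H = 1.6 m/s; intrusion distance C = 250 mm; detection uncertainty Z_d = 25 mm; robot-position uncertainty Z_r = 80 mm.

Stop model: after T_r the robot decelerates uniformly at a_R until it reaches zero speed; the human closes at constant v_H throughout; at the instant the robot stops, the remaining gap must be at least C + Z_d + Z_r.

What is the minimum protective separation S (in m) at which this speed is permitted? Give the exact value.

S_min = 317/80 m = 3.9625 m

T_s = v_R/a_R = (9/4)/(5/2) = 0.9000 s
robot covers v_R·T_r = 2.2500·0.3000 = 0.6750 m before braking
robot under decel: 2.2500²/(2·2.5000) = 1.0125 m
human closes 1.6000·1.2000 = 1.9200 m
margins: 0.2500+0.0250+0.0800 = 0.3550 m
S_min ≈ 0.6750+1.0125+1.9200+0.3550  ⇒  S_min = 317/80 m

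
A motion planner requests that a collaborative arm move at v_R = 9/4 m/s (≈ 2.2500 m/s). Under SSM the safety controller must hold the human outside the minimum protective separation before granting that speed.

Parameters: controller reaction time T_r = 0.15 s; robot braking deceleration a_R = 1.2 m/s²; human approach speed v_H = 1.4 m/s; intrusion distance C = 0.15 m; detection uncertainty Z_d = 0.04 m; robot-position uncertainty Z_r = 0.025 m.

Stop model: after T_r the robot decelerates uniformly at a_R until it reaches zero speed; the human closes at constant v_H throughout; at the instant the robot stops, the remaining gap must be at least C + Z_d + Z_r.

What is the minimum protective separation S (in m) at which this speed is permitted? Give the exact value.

S_min = 1759/320 m = 5.4969 m

stop time T_s = (9/4)/(6/5) = 1.8750 s
robot covers v_R·T_r = 2.2500·0.1500 = 0.3375 m before braking
robot covers 2.2500·1.8750 − ½·1.2000·1.8750² = 2.1094 m while stopping
human over T_r+T_s: 1.4000·(0.1500+1.8750) = 2.8350 m
margins: 0.1500+0.0400+0.0250 = 0.2150 m
S_min ≈ 0.3375+2.1094+2.8350+0.2150  ⇒  S_min = 1759/320 m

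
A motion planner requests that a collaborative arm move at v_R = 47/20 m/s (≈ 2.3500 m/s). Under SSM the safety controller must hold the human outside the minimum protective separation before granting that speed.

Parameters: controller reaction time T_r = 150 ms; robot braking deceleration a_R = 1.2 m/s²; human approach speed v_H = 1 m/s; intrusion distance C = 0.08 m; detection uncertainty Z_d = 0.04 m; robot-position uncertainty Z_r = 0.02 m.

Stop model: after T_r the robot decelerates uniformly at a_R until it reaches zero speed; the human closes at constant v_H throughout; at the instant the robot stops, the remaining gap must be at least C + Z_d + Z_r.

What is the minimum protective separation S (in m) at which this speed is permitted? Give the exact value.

S_min = 7843/1600 m = 4.9019 m

stop time T_s = (47/20)/(6/5) = 1.9583 s
robot covers v_R·T_r = 2.3500·0.1500 = 0.3525 m before braking
robot covers 2.3500·1.9583 − ½·1.2000·1.9583² = 2.3010 m while stopping
human over T_r+T_s: 1.0000·(0.1500+1.9583) = 2.1083 m
C+Z_d+Z_r = 0.0800+0.0400+0.0200 = 0.1400 m
S_min ≈ 0.3525+2.3010+2.1083+0.1400  ⇒  S_min = 7843/1600 m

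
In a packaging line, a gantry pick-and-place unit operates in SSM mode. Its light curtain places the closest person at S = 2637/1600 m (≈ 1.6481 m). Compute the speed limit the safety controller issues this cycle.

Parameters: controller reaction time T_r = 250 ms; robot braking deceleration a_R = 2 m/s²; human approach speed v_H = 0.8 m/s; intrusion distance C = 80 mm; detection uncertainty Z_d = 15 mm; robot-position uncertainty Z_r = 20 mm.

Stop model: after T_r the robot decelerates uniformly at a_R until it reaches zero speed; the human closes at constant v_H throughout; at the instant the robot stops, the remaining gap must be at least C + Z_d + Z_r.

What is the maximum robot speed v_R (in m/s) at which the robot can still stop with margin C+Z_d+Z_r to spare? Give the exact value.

v_R_max = 27/20 m/s = 1.3500 m/s

quadratic (1/4)·v² + (13/20)·v + (-2133/1600) = 0
  disc = (13/20)² − 4·(1/4)·(-2133/1600) = 2809/1600 ; √disc = 53/40
  v_R = (−(13/20) + 53/40) / (2·(1/4)) = 27/20 m/s
check:
braking lasts T_s = (27/20)/2 = 0.6750 s
reaction-phase robot travel = 1.3500·0.2500 = 0.3375 m
robot under decel: 1.3500²/(2·2.0000) = 0.4556 m
person approaches 0.8000·(0.2500+0.6750) = 0.7400 m
residual clearance needed = 0.0800+0.0150+0.0200 = 0.1150 m
sum ≈ 0.3375+0.4556+0.7400+0.1150 ≈ 1.6481 m = S ✓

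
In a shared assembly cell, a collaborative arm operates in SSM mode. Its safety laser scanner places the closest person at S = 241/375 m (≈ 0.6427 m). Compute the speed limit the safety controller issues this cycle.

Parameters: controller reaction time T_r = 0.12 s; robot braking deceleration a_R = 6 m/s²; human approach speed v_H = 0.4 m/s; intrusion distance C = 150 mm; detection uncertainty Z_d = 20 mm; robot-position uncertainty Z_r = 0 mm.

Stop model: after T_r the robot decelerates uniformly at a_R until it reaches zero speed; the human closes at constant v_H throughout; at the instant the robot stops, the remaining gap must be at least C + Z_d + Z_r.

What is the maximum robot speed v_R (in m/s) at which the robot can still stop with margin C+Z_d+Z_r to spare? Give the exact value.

v_R_max = 7/5 m/s = 1.4000 m/s

at the boundary: (1/12)·v² + (14/75)·v + (-637/1500) = 0
  disc = (14/75)² − 4·(1/12)·(-637/1500) = 441/2500 ; √disc = 21/50
  v_R = (−(14/75) + 21/50) / (2·(1/12)) = 7/5 m/s
check:
braking lasts T_s = (7/5)/6 = 0.2333 s
reaction-phase robot travel = 1.4000·0.1200 = 0.1680 m
braking distance = 1.4000²/(2·6.0000) = 0.1633 m
person approaches 0.4000·(0.1200+0.2333) = 0.1413 m
margins: 0.1500+0.0200+0.0000 = 0.1700 m
sum ≈ 0.1680+0.1633+0.1413+0.1700 ≈ 0.6427 m = S ✓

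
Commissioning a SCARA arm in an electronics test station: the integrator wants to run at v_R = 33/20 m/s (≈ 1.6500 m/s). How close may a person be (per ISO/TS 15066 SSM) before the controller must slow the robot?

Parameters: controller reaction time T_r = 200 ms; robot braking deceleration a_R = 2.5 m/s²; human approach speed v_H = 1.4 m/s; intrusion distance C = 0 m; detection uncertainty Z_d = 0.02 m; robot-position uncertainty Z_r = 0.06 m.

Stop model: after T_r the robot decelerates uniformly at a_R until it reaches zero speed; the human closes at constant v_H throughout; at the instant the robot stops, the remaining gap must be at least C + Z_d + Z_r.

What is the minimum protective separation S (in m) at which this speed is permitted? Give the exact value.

T_s = v_R/a_R = (33/20)/(5/2) = 0.6600 s
robot covers v_R·T_r = 1.6500·0.2000 = 0.3300 m before braking
robot under decel: 1.6500²/(2·2.5000) = 0.5445 m
human over T_r+T_s: 1.4000·(0.2000+0.6600) = 1.2040 m
margins: 0.0000+0.0200+0.0600 = 0.0800 m
S_min ≈ 0.3300+0.5445+1.2040+0.0800  ⇒  S_min = 4317/2000 m

S_min = 4317/2000 m = 2.1585 m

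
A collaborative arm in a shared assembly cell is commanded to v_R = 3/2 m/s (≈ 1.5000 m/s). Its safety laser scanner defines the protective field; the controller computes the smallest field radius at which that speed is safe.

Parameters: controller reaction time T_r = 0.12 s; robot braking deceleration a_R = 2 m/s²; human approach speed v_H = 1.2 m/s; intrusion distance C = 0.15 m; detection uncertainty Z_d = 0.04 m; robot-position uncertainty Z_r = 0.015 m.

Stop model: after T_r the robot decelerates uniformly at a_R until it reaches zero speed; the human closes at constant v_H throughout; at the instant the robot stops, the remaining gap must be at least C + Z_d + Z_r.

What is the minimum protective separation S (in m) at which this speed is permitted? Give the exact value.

T_s = v_R/a_R = (3/2)/2 = 0.7500 s
reaction-phase robot travel = 1.5000·0.1200 = 0.1800 m
braking distance = 1.5000²/(2·2.0000) = 0.5625 m
human over T_r+T_s: 1.2000·(0.1200+0.7500) = 1.0440 m
residual clearance needed = 0.1500+0.0400+0.0150 = 0.2050 m
S_min ≈ 0.1800+0.5625+1.0440+0.2050  ⇒  S_min = 3983/2000 m

S_min = 3983/2000 m = 1.9915 m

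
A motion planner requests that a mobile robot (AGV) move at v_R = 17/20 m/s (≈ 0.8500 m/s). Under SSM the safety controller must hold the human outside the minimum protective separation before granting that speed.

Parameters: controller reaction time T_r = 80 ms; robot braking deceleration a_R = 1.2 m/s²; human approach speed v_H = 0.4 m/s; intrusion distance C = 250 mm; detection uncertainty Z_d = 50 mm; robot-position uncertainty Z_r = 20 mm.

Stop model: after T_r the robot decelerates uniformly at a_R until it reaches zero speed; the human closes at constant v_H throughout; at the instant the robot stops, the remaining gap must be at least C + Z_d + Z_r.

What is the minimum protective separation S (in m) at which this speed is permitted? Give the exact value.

stop time T_s = (17/20)/(6/5) = 0.7083 s
reaction-phase robot travel = 0.8500·0.0800 = 0.0680 m
robot covers 0.8500·0.7083 − ½·1.2000·0.7083² = 0.3010 m while stopping
human closes 0.4000·0.7883 = 0.3153 m
residual clearance needed = 0.2500+0.0500+0.0200 = 0.3200 m
S_min ≈ 0.0680+0.3010+0.3153+0.3200  ⇒  S_min = 1607/1600 m

S_min = 1607/1600 m = 1.0044 m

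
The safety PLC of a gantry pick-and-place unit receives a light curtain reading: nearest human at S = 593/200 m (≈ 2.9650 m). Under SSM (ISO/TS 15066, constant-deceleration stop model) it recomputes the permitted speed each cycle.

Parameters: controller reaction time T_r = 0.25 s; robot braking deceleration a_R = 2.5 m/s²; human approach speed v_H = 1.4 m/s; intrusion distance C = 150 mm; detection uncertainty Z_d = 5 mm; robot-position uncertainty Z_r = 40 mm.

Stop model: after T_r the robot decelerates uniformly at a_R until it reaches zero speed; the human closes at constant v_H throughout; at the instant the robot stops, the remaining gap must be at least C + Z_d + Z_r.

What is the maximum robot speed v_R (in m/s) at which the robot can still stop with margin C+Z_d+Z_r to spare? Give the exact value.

quadratic (1/5)·v² + (81/100)·v + (-121/50) = 0
  disc = (81/100)² − 4·(1/5)·(-121/50) = 25921/10000 ; √disc = 161/100
  v_R = (−(81/100) + 161/100) / (2·(1/5)) = 2 m/s
check:
braking lasts T_s = 2/(5/2) = 0.8000 s
robot covers v_R·T_r = 2.0000·0.2500 = 0.5000 m before braking
robot covers 2.0000·0.8000 − ½·2.5000·0.8000² = 0.8000 m while stopping
person approaches 1.4000·(0.2500+0.8000) = 1.4700 m
residual clearance needed = 0.1500+0.0050+0.0400 = 0.1950 m
sum ≈ 0.5000+0.8000+1.4700+0.1950 ≈ 2.9650 m = S ✓

v_R_max = 2 m/s = 2.0000 m/s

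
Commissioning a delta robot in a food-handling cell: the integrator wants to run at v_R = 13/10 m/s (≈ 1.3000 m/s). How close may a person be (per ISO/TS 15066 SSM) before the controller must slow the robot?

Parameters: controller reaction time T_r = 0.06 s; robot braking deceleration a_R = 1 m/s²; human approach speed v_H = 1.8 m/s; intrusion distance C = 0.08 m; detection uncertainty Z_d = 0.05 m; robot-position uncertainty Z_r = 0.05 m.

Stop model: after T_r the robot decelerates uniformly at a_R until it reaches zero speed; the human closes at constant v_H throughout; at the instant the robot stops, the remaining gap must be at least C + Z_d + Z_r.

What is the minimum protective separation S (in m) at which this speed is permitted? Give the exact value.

braking lasts T_s = (13/10)/1 = 1.3000 s
robot covers v_R·T_r = 1.3000·0.0600 = 0.0780 m before braking
robot covers 1.3000·1.3000 − ½·1.0000·1.3000² = 0.8450 m while stopping
person approaches 1.8000·(0.0600+1.3000) = 2.4480 m
residual clearance needed = 0.0800+0.0500+0.0500 = 0.1800 m
S_min ≈ 0.0780+0.8450+2.4480+0.1800  ⇒  S_min = 3551/1000 m

S_min = 3551/1000 m = 3.5510 m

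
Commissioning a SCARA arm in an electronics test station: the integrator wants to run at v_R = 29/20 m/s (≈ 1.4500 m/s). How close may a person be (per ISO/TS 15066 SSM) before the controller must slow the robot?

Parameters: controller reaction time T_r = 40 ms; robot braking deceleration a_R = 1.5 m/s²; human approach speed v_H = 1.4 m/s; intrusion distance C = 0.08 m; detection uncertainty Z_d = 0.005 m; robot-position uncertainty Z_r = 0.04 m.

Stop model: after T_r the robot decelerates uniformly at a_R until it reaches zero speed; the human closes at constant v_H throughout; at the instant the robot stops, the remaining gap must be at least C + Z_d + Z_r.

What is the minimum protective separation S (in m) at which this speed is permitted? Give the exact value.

S_min = 13759/6000 m = 2.2932 m

stop time T_s = (29/20)/(3/2) = 0.9667 s
robot covers v_R·T_r = 1.4500·0.0400 = 0.0580 m before braking
braking distance = 1.4500²/(2·1.5000) = 0.7008 m
person approaches 1.4000·(0.0400+0.9667) = 1.4093 m
margins: 0.0800+0.0050+0.0400 = 0.1250 m
S_min ≈ 0.0580+0.7008+1.4093+0.1250  ⇒  S_min = 13759/6000 m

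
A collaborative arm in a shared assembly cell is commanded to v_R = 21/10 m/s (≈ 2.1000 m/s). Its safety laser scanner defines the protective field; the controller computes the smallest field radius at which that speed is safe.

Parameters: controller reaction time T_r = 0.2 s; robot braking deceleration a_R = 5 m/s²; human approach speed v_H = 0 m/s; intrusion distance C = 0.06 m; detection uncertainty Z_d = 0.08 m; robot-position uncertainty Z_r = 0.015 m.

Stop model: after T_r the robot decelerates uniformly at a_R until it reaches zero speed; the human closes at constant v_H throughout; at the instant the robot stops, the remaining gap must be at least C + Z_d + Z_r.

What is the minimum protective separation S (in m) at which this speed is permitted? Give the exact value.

S_min = 127/125 m = 1.0160 m

T_s = v_R/a_R = (21/10)/5 = 0.4200 s
robot in T_r: 2.1000·0.2000 = 0.4200 m
robot covers 2.1000·0.4200 − ½·5.0000·0.4200² = 0.4410 m while stopping
human over T_r+T_s: 0.0000·(0.2000+0.4200) = 0.0000 m
C+Z_d+Z_r = 0.0600+0.0800+0.0150 = 0.1550 m
S_min ≈ 0.4200+0.4410+0.0000+0.1550  ⇒  S_min = 127/125 m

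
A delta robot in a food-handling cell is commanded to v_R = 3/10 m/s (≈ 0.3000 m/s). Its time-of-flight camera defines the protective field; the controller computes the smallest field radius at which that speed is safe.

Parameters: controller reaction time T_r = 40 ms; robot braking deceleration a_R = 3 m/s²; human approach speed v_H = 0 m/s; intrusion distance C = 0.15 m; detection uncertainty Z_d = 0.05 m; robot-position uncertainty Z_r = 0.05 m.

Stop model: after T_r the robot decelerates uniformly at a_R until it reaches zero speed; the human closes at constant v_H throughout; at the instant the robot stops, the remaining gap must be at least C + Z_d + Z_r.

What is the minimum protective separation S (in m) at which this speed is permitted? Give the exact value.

S_min = 277/1000 m = 0.2770 m

stop time T_s = (3/10)/3 = 0.1000 s
reaction-phase robot travel = 0.3000·0.0400 = 0.0120 m
robot covers 0.3000·0.1000 − ½·3.0000·0.1000² = 0.0150 m while stopping
person approaches 0.0000·(0.0400+0.1000) = 0.0000 m
C+Z_d+Z_r = 0.1500+0.0500+0.0500 = 0.2500 m
S_min ≈ 0.0120+0.0150+0.0000+0.2500  ⇒  S_min = 277/1000 m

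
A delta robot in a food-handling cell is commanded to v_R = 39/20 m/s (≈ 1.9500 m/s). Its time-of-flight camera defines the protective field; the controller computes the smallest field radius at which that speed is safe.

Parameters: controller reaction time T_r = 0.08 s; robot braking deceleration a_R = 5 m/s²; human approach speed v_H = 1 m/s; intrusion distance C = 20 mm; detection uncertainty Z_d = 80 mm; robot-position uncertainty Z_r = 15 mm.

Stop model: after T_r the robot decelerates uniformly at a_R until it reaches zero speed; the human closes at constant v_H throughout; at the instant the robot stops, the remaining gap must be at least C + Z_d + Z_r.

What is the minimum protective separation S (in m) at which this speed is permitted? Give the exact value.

S_min = 897/800 m = 1.1213 m

braking lasts T_s = (39/20)/5 = 0.3900 s
robot covers v_R·T_r = 1.9500·0.0800 = 0.1560 m before braking
robot under decel: 1.9500²/(2·5.0000) = 0.3802 m
human over T_r+T_s: 1.0000·(0.0800+0.3900) = 0.4700 m
residual clearance needed = 0.0200+0.0800+0.0150 = 0.1150 m
S_min ≈ 0.1560+0.3802+0.4700+0.1150  ⇒  S_min = 897/800 m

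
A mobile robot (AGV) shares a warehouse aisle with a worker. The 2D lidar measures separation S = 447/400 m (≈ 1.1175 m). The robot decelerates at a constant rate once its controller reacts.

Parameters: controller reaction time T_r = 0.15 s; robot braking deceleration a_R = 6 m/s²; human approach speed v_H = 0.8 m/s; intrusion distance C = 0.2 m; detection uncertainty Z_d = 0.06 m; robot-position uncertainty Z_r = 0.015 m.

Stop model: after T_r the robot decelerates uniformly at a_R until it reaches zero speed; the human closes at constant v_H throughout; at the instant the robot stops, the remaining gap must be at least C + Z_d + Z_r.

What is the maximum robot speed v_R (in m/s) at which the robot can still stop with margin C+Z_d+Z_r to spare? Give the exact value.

v_R_max = 17/10 m/s = 1.7000 m/s

quadratic (1/12)·v² + (17/60)·v + (-289/400) = 0
  disc = (17/60)² − 4·(1/12)·(-289/400) = 289/900 ; √disc = 17/30
  v_R = (−(17/60) + 17/30) / (2·(1/12)) = 17/10 m/s
check:
braking lasts T_s = (17/10)/6 = 0.2833 s
reaction-phase robot travel = 1.7000·0.1500 = 0.2550 m
robot under decel: 1.7000²/(2·6.0000) = 0.2408 m
person approaches 0.8000·(0.1500+0.2833) = 0.3467 m
margins: 0.2000+0.0600+0.0150 = 0.2750 m
sum ≈ 0.2550+0.2408+0.3467+0.2750 ≈ 1.1175 m = S ✓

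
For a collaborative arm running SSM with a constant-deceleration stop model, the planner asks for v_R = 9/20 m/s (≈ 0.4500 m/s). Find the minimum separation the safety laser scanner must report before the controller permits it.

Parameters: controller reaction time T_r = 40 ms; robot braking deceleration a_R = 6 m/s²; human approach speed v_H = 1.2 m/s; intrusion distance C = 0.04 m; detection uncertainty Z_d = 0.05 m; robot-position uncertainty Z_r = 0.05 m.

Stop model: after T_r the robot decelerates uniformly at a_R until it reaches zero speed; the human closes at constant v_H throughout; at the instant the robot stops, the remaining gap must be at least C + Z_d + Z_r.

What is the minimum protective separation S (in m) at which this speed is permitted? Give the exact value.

braking lasts T_s = (9/20)/6 = 0.0750 s
reaction-phase robot travel = 0.4500·0.0400 = 0.0180 m
robot under decel: 0.4500²/(2·6.0000) = 0.0169 m
person approaches 1.2000·(0.0400+0.0750) = 0.1380 m
residual clearance needed = 0.0400+0.0500+0.0500 = 0.1400 m
S_min ≈ 0.0180+0.0169+0.1380+0.1400  ⇒  S_min = 2503/8000 m

S_min = 2503/8000 m = 0.3129 m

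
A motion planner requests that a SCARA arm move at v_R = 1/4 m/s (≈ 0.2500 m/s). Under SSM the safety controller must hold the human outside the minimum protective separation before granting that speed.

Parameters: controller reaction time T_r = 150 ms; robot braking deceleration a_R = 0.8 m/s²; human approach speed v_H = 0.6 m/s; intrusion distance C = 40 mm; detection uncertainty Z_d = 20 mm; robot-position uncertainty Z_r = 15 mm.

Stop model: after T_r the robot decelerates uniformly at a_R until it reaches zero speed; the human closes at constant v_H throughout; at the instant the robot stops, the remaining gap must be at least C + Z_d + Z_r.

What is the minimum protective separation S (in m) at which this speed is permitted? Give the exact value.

S_min = 1373/3200 m = 0.4291 m

T_s = v_R/a_R = (1/4)/(4/5) = 0.3125 s
robot in T_r: 0.2500·0.1500 = 0.0375 m
braking distance = 0.2500²/(2·0.8000) = 0.0391 m
human closes 0.6000·0.4625 = 0.2775 m
C+Z_d+Z_r = 0.0400+0.0200+0.0150 = 0.0750 m
S_min ≈ 0.0375+0.0391+0.2775+0.0750  ⇒  S_min = 1373/3200 m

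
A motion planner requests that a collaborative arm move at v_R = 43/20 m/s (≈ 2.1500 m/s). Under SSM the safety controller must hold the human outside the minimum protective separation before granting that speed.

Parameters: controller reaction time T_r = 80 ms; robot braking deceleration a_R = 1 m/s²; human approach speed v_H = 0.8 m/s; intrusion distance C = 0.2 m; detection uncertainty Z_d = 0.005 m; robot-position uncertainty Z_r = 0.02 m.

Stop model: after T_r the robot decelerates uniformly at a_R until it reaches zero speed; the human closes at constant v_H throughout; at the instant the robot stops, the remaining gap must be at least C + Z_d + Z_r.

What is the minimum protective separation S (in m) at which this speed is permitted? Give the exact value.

braking lasts T_s = (43/20)/1 = 2.1500 s
robot covers v_R·T_r = 2.1500·0.0800 = 0.1720 m before braking
robot under decel: 2.1500²/(2·1.0000) = 2.3112 m
human over T_r+T_s: 0.8000·(0.0800+2.1500) = 1.7840 m
margins: 0.2000+0.0050+0.0200 = 0.2250 m
S_min ≈ 0.1720+2.3112+1.7840+0.2250  ⇒  S_min = 17969/4000 m

S_min = 17969/4000 m = 4.4923 m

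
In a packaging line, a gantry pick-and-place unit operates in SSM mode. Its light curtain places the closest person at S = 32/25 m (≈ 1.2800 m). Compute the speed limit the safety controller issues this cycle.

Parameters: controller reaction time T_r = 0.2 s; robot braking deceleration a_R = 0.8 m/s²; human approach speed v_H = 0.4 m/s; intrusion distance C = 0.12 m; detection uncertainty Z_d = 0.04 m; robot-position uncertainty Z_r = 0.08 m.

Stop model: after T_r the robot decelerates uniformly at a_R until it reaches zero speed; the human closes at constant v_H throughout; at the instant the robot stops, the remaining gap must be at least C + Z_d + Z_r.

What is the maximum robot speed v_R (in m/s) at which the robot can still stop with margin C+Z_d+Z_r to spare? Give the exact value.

v_R_max = 4/5 m/s = 0.8000 m/s

quadratic (5/8)·v² + (7/10)·v + (-24/25) = 0
  disc = (7/10)² − 4·(5/8)·(-24/25) = 289/100 ; √disc = 17/10
  v_R = (−(7/10) + 17/10) / (2·(5/8)) = 4/5 m/s
check:
braking lasts T_s = (4/5)/(4/5) = 1.0000 s
robot covers v_R·T_r = 0.8000·0.2000 = 0.1600 m before braking
robot covers 0.8000·1.0000 − ½·0.8000·1.0000² = 0.4000 m while stopping
human over T_r+T_s: 0.4000·(0.2000+1.0000) = 0.4800 m
C+Z_d+Z_r = 0.1200+0.0400+0.0800 = 0.2400 m
sum ≈ 0.1600+0.4000+0.4800+0.2400 ≈ 1.2800 m = S ✓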